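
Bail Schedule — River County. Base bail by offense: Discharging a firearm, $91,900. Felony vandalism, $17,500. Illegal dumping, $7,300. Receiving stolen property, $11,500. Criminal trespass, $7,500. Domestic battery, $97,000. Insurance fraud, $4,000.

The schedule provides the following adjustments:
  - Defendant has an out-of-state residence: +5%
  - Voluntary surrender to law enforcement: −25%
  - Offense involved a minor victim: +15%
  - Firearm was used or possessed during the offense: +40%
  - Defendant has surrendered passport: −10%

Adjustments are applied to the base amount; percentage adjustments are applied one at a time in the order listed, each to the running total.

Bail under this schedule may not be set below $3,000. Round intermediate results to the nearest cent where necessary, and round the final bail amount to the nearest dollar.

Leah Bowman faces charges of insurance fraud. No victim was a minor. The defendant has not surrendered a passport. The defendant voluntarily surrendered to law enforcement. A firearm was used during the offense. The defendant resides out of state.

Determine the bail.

Base amounts from the schedule: insurance fraud $4,000.
Single charge. Combined base = $4,000.
Defendant has an out-of-state residence (+5%): $4,000 × 1.05 = $4,200.
Voluntary surrender to law enforcement (−25%): $4,200 × 0.75 = $3,150.
Firearm was used or possessed during the offense (+40%): $3,150 × 1.4 = $4,410.
$4,410 is at or above the $3,000 minimum.

$4,410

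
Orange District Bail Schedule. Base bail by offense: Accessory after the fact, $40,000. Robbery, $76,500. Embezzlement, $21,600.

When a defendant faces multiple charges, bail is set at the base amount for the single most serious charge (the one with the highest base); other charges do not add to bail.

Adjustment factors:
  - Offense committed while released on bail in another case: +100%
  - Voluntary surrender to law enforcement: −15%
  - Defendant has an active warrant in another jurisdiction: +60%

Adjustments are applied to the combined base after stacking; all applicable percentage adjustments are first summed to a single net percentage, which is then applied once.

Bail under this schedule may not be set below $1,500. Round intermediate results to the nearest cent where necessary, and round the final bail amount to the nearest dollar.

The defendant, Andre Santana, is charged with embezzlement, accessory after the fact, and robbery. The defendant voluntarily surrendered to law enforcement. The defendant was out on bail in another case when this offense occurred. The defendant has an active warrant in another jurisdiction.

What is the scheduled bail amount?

Base amounts from the schedule: embezzlement $21,600; accessory after the fact $40,000; robbery $76,500.
Stacking rule: use the highest base only. Highest is robbery at $76,500. Combined base = $76,500.
Net percentage adjustment: +100% −15% +60% = +145%. $76,500 × 2.45 = $187,425.
$187,425 is at or above the $1,500 minimum.

$187,425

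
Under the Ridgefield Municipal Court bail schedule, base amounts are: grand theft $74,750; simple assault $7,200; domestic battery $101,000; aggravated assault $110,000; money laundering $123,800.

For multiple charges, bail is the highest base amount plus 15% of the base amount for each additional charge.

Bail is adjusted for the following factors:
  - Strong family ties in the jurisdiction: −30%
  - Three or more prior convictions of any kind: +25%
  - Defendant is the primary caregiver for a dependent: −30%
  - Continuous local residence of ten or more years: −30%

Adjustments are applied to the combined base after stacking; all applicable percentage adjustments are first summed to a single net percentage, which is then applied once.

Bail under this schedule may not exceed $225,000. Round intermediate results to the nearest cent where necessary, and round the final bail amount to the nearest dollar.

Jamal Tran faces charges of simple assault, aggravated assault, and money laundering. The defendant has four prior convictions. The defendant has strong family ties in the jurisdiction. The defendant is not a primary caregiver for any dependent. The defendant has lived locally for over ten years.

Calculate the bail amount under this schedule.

Base amounts from the schedule: simple assault $7,200; aggravated assault $110,000; money laundering $123,800.
Stacking rule: highest base plus 15% of each additional charge. Highest is money laundering at $123,800. Additional: $7,200 × 15% = $1,080; $110,000 × 15% = $16,500. Combined base = $123,800 + $17,580 = $141,380.
Net percentage adjustment: −30% +25% −30% = −35%. $141,380 × 0.65 = $91,897.
$91,897 is within the $225,000 maximum.

$91,897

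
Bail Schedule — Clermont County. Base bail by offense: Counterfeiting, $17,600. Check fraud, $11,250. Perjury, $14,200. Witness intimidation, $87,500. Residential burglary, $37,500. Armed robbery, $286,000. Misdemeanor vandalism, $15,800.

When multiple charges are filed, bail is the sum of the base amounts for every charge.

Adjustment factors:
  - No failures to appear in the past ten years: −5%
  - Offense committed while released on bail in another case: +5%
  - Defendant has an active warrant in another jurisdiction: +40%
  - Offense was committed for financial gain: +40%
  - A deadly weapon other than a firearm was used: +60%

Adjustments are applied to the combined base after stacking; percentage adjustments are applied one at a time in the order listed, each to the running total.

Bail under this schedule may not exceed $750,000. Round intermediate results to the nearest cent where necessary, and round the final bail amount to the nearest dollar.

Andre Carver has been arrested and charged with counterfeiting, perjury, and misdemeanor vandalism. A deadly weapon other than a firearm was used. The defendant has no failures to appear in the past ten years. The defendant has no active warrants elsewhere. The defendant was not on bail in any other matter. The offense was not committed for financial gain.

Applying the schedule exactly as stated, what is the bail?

Base amounts from the schedule: counterfeiting $17,600; perjury $14,200; misdemeanor vandalism $15,800.
Stacking rule: sum of all bases. $17,600 + $14,200 + $15,800 = $47,600.
No failures to appear in the past ten years (−5%): $47,600 × 0.95 = $45,220.
A deadly weapon other than a firearm was used (+60%): $45,220 × 1.6 = $72,352.
$72,352 is within the $750,000 maximum.

$72,352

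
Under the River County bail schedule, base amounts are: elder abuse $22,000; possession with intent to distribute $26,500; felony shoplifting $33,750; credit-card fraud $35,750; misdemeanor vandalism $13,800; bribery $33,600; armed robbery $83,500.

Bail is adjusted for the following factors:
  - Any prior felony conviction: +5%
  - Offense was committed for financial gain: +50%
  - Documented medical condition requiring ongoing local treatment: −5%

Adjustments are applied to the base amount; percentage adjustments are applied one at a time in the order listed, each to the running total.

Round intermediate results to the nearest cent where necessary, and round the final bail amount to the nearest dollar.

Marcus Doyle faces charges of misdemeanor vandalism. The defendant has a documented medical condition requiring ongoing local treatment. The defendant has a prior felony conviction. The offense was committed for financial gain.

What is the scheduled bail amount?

Base amounts from the schedule: misdemeanor vandalism $13,800.
Single charge. Combined base = $13,800.
Any prior felony conviction (+5%): $13,800 × 1.05 = $14,490.
Offense was committed for financial gain (+50%): $14,490 × 1.5 = $21,735.
Documented medical condition requiring ongoing local treatment (−5%): $21,735 × 0.95 = $20,648.25.
Rounded to the nearest dollar: $20,648.

$20,648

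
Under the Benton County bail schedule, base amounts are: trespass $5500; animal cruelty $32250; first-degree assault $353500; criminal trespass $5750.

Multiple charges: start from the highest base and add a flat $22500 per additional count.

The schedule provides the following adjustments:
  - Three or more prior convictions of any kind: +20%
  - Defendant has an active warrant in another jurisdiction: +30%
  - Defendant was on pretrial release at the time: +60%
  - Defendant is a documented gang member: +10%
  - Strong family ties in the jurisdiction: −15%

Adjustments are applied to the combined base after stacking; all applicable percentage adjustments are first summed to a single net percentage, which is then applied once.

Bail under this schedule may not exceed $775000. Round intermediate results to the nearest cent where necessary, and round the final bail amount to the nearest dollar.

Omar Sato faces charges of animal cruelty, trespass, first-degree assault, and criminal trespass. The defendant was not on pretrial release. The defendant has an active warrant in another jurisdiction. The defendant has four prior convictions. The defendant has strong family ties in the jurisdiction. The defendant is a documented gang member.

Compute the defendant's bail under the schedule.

Base amounts from the schedule: animal cruelty $32250; trespass $5500; first-degree assault $353500; criminal trespass $5750.
Stacking rule: highest base plus $22500 per additional charge. Highest is first-degree assault at $353500; 3 additional charges → +$67500. Combined base = $421000.
Net percentage adjustment: +20% +30% +10% −15% = +45%. $421000 × 1.45 = $610450.
$610450 is within the $775000 maximum.

$610450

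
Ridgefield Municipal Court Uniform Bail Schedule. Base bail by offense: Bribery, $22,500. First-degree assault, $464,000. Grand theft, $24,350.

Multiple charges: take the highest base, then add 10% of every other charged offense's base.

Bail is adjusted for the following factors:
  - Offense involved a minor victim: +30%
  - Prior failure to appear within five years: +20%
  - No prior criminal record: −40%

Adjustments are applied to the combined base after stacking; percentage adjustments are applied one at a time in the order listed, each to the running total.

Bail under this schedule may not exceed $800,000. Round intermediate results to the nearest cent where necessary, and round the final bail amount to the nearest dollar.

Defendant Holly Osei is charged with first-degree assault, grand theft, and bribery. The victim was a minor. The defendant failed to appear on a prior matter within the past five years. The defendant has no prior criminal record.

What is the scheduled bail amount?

$438,689

Base amounts from the schedule: first-degree assault $464,000; grand theft $24,350; bribery $22,500.
Stacking rule: highest base plus 10% of each additional charge. Highest is first-degree assault at $464,000. Additional: $24,350 × 10% = $2,435; $22,500 × 10% = $2,250. Combined base = $464,000 + $4,685 = $468,685.
Offense involved a minor victim (+30%): $468,685 × 1.3 = $609,290.50.
Prior failure to appear within five years (+20%): $609,290.50 × 1.2 = $731,148.60.
No prior criminal record (−40%): $731,148.60 × 0.6 = $438,689.16.
$438,689.16 is within the $800,000 maximum.
Rounded to the nearest dollar: $438,689.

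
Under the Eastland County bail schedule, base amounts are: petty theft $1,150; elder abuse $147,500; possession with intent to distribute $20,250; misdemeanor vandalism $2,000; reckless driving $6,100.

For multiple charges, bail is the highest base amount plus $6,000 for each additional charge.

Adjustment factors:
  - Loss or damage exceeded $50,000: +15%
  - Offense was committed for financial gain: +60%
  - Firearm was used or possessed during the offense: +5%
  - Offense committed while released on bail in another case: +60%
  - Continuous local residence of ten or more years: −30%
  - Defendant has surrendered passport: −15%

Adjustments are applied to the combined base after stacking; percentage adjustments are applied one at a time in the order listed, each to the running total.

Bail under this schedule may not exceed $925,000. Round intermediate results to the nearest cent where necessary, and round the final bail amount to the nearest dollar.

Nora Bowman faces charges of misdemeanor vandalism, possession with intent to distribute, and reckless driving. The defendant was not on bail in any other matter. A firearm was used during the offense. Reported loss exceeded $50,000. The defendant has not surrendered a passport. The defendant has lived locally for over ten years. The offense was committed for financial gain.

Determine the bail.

$43,615

Base amounts from the schedule: misdemeanor vandalism $2,000; possession with intent to distribute $20,250; reckless driving $6,100.
Stacking rule: highest base plus $6,000 per additional charge. Highest is possession with intent to distribute at $20,250; 2 additional charges → +$12,000. Combined base = $32,250.
Loss or damage exceeded $50,000 (+15%): $32,250 × 1.15 = $37,087.50.
Offense was committed for financial gain (+60%): $37,087.50 × 1.6 = $59,340.
Firearm was used or possessed during the offense (+5%): $59,340 × 1.05 = $62,307.
Continuous local residence of ten or more years (−30%): $62,307 × 0.7 = $43,614.90.
$43,614.90 is within the $925,000 maximum.
Rounded to the nearest dollar: $43,615.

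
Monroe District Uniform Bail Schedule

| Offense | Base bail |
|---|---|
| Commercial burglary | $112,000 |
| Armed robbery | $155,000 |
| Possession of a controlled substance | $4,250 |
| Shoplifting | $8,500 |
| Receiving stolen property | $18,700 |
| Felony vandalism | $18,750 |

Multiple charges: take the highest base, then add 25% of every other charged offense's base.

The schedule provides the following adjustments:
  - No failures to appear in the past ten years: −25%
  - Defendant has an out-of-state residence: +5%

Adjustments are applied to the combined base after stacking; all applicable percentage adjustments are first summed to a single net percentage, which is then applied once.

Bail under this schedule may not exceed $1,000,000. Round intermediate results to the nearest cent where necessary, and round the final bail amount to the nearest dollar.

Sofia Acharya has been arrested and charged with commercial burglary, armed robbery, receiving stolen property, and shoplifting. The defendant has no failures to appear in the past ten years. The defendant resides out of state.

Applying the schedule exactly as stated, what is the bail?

Base amounts from the schedule: commercial burglary $112,000; armed robbery $155,000; receiving stolen property $18,700; shoplifting $8,500.
Stacking rule: highest base plus 25% of each additional charge. Highest is armed robbery at $155,000. Additional: $112,000 × 25% = $28,000; $18,700 × 25% = $4,675; $8,500 × 25% = $2,125. Combined base = $155,000 + $34,800 = $189,800.
Net percentage adjustment: −25% +5% = −20%. $189,800 × 0.8 = $151,840.
$151,840 is within the $1,000,000 maximum.

$151,840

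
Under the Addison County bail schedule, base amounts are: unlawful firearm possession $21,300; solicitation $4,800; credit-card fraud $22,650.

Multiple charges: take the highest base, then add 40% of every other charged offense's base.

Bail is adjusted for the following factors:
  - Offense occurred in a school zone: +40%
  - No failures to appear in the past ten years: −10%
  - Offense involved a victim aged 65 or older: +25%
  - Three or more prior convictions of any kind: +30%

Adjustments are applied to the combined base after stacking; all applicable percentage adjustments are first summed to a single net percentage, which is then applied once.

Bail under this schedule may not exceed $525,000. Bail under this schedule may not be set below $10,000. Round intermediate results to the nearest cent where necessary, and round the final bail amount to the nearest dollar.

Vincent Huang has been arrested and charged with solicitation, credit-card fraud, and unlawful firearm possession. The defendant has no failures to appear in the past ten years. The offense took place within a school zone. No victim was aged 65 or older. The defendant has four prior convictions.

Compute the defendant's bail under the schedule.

Base amounts from the schedule: solicitation $4,800; credit-card fraud $22,650; unlawful firearm possession $21,300.
Stacking rule: highest base plus 40% of each additional charge. Highest is credit-card fraud at $22,650. Additional: $4,800 × 40% = $1,920; $21,300 × 40% = $8,520. Combined base = $22,650 + $10,440 = $33,090.
Net percentage adjustment: +40% −10% +30% = +60%. $33,090 × 1.6 = $52,944.
$52,944 is within the $525,000 maximum.
$52,944 is at or above the $10,000 minimum.

$52,944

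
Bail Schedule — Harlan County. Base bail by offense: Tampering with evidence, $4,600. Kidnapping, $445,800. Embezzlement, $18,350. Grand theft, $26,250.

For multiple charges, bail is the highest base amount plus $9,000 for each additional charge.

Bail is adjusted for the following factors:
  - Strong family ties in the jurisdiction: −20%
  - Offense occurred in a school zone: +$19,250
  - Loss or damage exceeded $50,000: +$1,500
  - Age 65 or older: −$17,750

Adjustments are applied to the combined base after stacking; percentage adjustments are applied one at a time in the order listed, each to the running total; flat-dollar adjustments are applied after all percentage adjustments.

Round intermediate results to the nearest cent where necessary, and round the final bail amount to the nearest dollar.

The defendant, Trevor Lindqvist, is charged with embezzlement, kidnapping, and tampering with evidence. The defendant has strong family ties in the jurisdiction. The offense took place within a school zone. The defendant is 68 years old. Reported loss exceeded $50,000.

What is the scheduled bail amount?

Base amounts from the schedule: embezzlement $18,350; kidnapping $445,800; tampering with evidence $4,600.
Stacking rule: highest base plus $9,000 per additional charge. Highest is kidnapping at $445,800; 2 additional charges → +$18,000. Combined base = $463,800.
Strong family ties in the jurisdiction (−20%): $463,800 × 0.8 = $371,040.
Offense occurred in a school zone (+$19,250 flat): $371,040 + $19,250 = $390,290.
Loss or damage exceeded $50,000 (+$1,500 flat): $390,290 + $1,500 = $391,790.
Age 65 or older (−$17,750 flat): $391,790 − $17,750 = $374,040.

$374,040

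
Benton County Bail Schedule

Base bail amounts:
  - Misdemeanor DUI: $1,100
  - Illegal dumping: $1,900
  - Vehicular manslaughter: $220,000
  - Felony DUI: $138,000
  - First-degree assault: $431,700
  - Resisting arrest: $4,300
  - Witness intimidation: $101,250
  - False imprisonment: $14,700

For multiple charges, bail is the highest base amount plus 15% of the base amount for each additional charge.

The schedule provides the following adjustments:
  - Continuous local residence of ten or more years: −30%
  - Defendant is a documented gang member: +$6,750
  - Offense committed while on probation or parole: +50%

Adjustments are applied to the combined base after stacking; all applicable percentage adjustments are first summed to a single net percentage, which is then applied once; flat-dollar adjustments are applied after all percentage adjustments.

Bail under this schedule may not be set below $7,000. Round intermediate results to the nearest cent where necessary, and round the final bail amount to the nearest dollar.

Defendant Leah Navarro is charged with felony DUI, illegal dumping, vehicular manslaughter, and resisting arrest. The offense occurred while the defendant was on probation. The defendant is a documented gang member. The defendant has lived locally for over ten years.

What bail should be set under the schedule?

$296,706

Base amounts from the schedule: felony DUI $138,000; illegal dumping $1,900; vehicular manslaughter $220,000; resisting arrest $4,300.
Stacking rule: highest base plus 15% of each additional charge. Highest is vehicular manslaughter at $220,000. Additional: $138,000 × 15% = $20,700; $1,900 × 15% = $285; $4,300 × 15% = $645. Combined base = $220,000 + $21,630 = $241,630.
Net percentage adjustment: −30% +50% = +20%. $241,630 × 1.2 = $289,956.
Defendant is a documented gang member (+$6,750 flat): $289,956 + $6,750 = $296,706.
$296,706 is at or above the $7,000 minimum.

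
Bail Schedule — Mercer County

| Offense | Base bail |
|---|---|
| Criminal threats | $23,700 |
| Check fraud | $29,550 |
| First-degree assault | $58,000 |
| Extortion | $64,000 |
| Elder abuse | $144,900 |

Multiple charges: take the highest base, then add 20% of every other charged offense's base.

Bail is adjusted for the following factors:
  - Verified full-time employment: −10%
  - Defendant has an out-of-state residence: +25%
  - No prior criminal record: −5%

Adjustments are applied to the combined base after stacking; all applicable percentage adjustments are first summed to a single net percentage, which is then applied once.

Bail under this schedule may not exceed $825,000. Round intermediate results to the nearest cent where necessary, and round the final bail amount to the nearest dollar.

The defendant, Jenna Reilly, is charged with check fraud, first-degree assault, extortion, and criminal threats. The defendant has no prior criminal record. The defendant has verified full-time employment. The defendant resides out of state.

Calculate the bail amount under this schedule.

$94,875

Base amounts from the schedule: check fraud $29,550; first-degree assault $58,000; extortion $64,000; criminal threats $23,700.
Stacking rule: highest base plus 20% of each additional charge. Highest is extortion at $64,000. Additional: $29,550 × 20% = $5,910; $58,000 × 20% = $11,600; $23,700 × 20% = $4,740. Combined base = $64,000 + $22,250 = $86,250.
Net percentage adjustment: −10% +25% −5% = +10%. $86,250 × 1.1 = $94,875.
$94,875 is within the $825,000 maximum.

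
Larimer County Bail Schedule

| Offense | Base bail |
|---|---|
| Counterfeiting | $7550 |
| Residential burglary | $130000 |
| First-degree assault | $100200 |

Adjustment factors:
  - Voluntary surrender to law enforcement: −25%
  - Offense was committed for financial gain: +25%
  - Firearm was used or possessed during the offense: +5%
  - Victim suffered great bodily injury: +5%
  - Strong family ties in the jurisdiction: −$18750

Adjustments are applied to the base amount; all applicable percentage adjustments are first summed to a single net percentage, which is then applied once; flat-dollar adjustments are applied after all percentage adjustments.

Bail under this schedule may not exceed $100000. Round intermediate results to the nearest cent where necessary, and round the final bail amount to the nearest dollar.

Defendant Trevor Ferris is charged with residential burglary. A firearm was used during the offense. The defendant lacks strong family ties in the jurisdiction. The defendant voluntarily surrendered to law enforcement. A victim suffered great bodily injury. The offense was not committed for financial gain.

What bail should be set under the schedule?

$100000

Base amounts from the schedule: residential burglary $130000.
Single charge. Combined base = $130000.
Net percentage adjustment: −25% +5% +5% = −15%. $130000 × 0.85 = $110500.
Result $110500 exceeds the maximum of $100000; bail is capped at $100000.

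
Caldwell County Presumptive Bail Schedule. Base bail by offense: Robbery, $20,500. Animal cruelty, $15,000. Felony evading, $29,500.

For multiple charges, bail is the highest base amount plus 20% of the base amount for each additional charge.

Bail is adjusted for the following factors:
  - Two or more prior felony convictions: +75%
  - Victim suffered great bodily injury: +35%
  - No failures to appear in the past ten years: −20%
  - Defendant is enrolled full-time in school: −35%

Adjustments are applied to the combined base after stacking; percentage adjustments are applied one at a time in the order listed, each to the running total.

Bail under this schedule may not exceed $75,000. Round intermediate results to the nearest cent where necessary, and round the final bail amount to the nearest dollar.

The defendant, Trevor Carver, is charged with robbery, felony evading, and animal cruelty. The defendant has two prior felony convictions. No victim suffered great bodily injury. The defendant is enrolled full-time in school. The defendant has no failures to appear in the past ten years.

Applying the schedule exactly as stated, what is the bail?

$33,306

Base amounts from the schedule: robbery $20,500; felony evading $29,500; animal cruelty $15,000.
Stacking rule: highest base plus 20% of each additional charge. Highest is felony evading at $29,500. Additional: $20,500 × 20% = $4,100; $15,000 × 20% = $3,000. Combined base = $29,500 + $7,100 = $36,600.
Two or more prior felony convictions (+75%): $36,600 × 1.75 = $64,050.
No failures to appear in the past ten years (−20%): $64,050 × 0.8 = $51,240.
Defendant is enrolled full-time in school (−35%): $51,240 × 0.65 = $33,306.
$33,306 is within the $75,000 maximum.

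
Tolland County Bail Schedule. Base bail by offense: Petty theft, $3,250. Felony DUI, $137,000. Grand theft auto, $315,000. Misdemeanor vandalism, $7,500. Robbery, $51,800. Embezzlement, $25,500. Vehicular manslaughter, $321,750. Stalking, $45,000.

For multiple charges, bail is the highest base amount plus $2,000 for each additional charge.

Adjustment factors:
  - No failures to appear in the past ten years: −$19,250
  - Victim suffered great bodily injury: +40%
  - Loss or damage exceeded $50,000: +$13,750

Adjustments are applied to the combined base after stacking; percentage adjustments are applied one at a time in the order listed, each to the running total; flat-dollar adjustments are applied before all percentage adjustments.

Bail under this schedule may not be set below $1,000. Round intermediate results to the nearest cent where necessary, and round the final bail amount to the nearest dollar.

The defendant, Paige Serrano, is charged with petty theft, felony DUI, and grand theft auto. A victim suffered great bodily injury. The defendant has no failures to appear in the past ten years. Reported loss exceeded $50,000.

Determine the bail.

Base amounts from the schedule: petty theft $3,250; felony DUI $137,000; grand theft auto $315,000.
Stacking rule: highest base plus $2,000 per additional charge. Highest is grand theft auto at $315,000; 2 additional charges → +$4,000. Combined base = $319,000.
No failures to appear in the past ten years (−$19,250 flat): $319,000 − $19,250 = $299,750.
Loss or damage exceeded $50,000 (+$13,750 flat): $299,750 + $13,750 = $313,500.
Victim suffered great bodily injury (+40%): $313,500 × 1.4 = $438,900.
$438,900 is at or above the $1,000 minimum.

$438,900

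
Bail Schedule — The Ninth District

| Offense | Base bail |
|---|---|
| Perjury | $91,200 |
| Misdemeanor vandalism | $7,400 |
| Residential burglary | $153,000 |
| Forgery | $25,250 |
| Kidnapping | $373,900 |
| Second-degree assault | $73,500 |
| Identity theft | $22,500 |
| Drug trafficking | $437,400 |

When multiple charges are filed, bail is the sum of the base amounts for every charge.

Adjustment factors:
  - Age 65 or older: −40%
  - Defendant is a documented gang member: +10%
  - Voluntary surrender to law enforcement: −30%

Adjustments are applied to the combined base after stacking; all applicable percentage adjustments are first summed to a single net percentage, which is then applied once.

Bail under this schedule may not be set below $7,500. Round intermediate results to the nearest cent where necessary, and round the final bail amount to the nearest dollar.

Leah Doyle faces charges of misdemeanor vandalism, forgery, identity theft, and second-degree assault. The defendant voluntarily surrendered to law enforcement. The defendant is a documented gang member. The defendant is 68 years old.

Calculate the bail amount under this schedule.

$51,460

Base amounts from the schedule: misdemeanor vandalism $7,400; forgery $25,250; identity theft $22,500; second-degree assault $73,500.
Stacking rule: sum of all bases. $7,400 + $25,250 + $22,500 + $73,500 = $128,650.
Net percentage adjustment: −40% +10% −30% = −60%. $128,650 × 0.4 = $51,460.
$51,460 is at or above the $7,500 minimum.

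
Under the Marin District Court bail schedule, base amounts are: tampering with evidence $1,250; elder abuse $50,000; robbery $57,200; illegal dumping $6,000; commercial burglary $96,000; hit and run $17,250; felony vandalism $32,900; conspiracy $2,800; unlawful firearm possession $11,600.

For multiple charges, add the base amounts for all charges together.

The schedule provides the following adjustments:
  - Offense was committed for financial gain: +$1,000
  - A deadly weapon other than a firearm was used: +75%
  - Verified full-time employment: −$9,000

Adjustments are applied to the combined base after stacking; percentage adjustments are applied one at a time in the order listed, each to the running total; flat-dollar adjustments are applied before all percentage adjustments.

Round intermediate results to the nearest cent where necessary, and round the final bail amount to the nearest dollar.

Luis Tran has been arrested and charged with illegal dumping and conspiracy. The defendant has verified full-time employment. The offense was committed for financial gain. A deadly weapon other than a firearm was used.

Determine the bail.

$1,400

Base amounts from the schedule: illegal dumping $6,000; conspiracy $2,800.
Stacking rule: sum of all bases. $6,000 + $2,800 = $8,800.
Offense was committed for financial gain (+$1,000 flat): $8,800 + $1,000 = $9,800.
Verified full-time employment (−$9,000 flat): $9,800 − $9,000 = $800.
A deadly weapon other than a firearm was used (+75%): $800 × 1.75 = $1,400.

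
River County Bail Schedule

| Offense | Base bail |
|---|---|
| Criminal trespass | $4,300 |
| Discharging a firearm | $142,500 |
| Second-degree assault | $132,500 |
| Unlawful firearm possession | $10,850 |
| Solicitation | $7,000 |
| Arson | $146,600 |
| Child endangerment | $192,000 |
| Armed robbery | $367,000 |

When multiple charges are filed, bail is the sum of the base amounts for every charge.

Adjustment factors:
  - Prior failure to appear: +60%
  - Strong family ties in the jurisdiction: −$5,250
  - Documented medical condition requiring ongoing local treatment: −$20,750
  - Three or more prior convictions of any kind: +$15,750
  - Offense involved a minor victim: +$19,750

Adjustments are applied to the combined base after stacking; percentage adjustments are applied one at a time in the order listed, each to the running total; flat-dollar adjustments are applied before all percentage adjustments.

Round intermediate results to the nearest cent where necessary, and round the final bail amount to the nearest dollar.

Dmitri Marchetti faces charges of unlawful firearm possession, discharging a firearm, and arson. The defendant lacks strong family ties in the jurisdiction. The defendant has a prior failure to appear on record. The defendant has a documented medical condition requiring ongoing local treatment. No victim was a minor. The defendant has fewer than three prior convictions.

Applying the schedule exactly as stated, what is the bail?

$446,720

Base amounts from the schedule: unlawful firearm possession $10,850; discharging a firearm $142,500; arson $146,600.
Stacking rule: sum of all bases. $10,850 + $142,500 + $146,600 = $299,950.
Documented medical condition requiring ongoing local treatment (−$20,750 flat): $299,950 − $20,750 = $279,200.
Prior failure to appear (+60%): $279,200 × 1.6 = $446,720.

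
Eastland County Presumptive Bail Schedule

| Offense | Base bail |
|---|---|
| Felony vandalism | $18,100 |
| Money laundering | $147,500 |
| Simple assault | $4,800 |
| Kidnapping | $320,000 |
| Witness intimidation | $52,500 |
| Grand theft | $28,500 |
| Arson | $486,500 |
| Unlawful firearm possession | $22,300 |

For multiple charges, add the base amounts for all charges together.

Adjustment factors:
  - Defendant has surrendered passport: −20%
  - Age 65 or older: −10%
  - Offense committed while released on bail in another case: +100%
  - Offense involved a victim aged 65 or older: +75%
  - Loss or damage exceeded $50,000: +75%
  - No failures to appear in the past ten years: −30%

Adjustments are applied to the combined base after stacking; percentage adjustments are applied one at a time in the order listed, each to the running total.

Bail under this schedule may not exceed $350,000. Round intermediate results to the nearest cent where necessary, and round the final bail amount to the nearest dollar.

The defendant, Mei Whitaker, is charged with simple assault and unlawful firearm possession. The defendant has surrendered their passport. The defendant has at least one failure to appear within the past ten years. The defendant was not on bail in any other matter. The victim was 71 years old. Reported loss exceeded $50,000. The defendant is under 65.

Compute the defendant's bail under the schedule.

Base amounts from the schedule: simple assault $4,800; unlawful firearm possession $22,300.
Stacking rule: sum of all bases. $4,800 + $22,300 = $27,100.
Defendant has surrendered passport (−20%): $27,100 × 0.8 = $21,680.
Offense involved a victim aged 65 or older (+75%): $21,680 × 1.75 = $37,940.
Loss or damage exceeded $50,000 (+75%): $37,940 × 1.75 = $66,395.
$66,395 is within the $350,000 maximum.

$66,395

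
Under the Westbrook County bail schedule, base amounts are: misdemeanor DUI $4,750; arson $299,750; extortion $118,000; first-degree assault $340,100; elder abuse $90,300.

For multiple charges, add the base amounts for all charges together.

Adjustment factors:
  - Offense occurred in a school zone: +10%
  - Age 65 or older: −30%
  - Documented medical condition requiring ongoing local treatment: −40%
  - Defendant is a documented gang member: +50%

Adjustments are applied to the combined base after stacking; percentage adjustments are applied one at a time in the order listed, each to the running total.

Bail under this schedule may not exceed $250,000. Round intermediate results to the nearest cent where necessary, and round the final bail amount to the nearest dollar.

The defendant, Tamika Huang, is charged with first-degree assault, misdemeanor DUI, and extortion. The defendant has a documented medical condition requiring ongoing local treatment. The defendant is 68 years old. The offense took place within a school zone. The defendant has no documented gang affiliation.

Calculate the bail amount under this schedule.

Base amounts from the schedule: first-degree assault $340,100; misdemeanor DUI $4,750; extortion $118,000.
Stacking rule: sum of all bases. $340,100 + $4,750 + $118,000 = $462,850.
Offense occurred in a school zone (+10%): $462,850 × 1.1 = $509,135.
Age 65 or older (−30%): $509,135 × 0.7 = $356,394.50.
Documented medical condition requiring ongoing local treatment (−40%): $356,394.50 × 0.6 = $213,836.70.
$213,836.70 is within the $250,000 maximum.
Rounded to the nearest dollar: $213,837.

$213,837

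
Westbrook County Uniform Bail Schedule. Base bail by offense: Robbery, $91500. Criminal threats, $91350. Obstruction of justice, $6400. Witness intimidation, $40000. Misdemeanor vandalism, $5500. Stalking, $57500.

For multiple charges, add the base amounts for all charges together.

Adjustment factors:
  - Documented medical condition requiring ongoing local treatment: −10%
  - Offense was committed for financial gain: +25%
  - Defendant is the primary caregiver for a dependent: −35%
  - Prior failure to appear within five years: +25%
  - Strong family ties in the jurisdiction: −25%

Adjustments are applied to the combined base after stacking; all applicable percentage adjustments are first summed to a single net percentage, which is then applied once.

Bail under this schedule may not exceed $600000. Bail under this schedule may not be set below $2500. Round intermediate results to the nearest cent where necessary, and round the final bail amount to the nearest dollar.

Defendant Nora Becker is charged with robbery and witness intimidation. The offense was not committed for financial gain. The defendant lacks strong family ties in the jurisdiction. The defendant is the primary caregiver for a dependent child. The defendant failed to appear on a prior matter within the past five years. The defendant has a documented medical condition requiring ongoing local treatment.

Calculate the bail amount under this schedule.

$105200

Base amounts from the schedule: robbery $91500; witness intimidation $40000.
Stacking rule: sum of all bases. $91500 + $40000 = $131500.
Net percentage adjustment: −10% −35% +25% = −20%. $131500 × 0.8 = $105200.
$105200 is within the $600000 maximum.
$105200 is at or above the $2500 minimum.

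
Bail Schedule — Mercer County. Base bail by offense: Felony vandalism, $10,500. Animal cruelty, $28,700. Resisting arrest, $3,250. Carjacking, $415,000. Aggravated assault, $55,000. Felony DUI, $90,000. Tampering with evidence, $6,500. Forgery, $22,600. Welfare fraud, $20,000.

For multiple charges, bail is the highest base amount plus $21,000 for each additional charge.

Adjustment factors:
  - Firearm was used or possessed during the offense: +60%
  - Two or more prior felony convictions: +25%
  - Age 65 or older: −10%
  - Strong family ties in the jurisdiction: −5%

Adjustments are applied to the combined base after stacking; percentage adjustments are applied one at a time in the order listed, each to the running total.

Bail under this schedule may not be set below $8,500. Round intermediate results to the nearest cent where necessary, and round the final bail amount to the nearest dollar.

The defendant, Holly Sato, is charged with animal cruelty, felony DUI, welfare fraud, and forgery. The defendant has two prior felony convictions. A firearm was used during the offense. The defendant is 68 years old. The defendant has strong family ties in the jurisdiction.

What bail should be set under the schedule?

Base amounts from the schedule: animal cruelty $28,700; felony DUI $90,000; welfare fraud $20,000; forgery $22,600.
Stacking rule: highest base plus $21,000 per additional charge. Highest is felony DUI at $90,000; 3 additional charges → +$63,000. Combined base = $153,000.
Firearm was used or possessed during the offense (+60%): $153,000 × 1.6 = $244,800.
Two or more prior felony convictions (+25%): $244,800 × 1.25 = $306,000.
Age 65 or older (−10%): $306,000 × 0.9 = $275,400.
Strong family ties in the jurisdiction (−5%): $275,400 × 0.95 = $261,630.
$261,630 is at or above the $8,500 minimum.

$261,630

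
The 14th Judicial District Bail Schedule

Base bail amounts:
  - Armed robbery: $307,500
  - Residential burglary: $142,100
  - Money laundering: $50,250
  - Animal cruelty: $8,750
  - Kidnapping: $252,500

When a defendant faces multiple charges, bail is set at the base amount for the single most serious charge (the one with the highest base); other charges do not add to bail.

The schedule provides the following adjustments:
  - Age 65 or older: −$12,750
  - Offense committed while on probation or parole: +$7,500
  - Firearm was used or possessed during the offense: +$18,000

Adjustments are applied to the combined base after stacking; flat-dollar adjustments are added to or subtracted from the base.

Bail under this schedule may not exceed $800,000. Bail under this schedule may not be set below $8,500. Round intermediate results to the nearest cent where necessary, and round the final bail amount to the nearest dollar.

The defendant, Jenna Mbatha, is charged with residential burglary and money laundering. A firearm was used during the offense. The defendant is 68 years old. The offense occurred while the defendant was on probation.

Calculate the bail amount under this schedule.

$154,850

Base amounts from the schedule: residential burglary $142,100; money laundering $50,250.
Stacking rule: use the highest base only. Highest is residential burglary at $142,100. Combined base = $142,100.
Age 65 or older (−$12,750 flat): $142,100 − $12,750 = $129,350.
Offense committed while on probation or parole (+$7,500 flat): $129,350 + $7,500 = $136,850.
Firearm was used or possessed during the offense (+$18,000 flat): $136,850 + $18,000 = $154,850.
$154,850 is within the $800,000 maximum.
$154,850 is at or above the $8,500 minimum.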